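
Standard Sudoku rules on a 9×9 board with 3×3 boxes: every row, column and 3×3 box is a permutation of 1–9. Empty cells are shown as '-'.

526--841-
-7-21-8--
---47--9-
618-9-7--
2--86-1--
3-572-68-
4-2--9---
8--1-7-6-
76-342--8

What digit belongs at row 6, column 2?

row 1, column 4 = 9 (sole candidate).
row 1, column 5 = 3 (sole candidate).
row 1, column 9 = 7 (sole candidate).
row 2, column 1 = 9 (sole candidate).
row 3, column 1 = 1 (sole candidate).
row 3, column 3 = 3 (sole candidate).
row 4, column 4 = 5 (sole candidate).
row 7, column 4 = 6 (sole candidate).
row 8, column 3 = 9 (sole candidate).
row 8, column 5 = 5 (sole candidate).
row 9, column 3 = 1 (sole candidate).
row 9, column 8 = 5 (sole candidate).
row 2, column 3 = 4 (sole candidate).
row 2, column 8 = 3 (sole candidate).
row 3, column 2 = 8 (sole candidate).
row 5, column 3 = 7 (sole candidate).
row 5, column 8 = 4 (sole candidate).
row 6, column 9 = 9 (sole candidate).
row 7, column 5 = 8 (sole candidate).
row 7, column 7 = 3 (sole candidate).
row 7, column 8 = 7 (sole candidate).
row 7, column 9 = 1 (sole candidate).
row 8, column 2 = 3 (sole candidate).
row 8, column 7 = 2 (sole candidate).
row 8, column 9 = 4 (sole candidate).
row 9, column 7 = 9 (sole candidate).
row 3, column 7 = 5 (sole candidate).
row 4, column 8 = 2 (sole candidate).
row 4, column 9 = 3 (sole candidate).
row 5, column 2 = 9 (sole candidate).
row 5, column 6 = 3 (sole candidate).
row 5, column 9 = 5 (sole candidate).
row 6, column 2 = 4: row 6 has {2,3,5,6,7,8,9}; col 2 has {1,2,3,6,7,8,9}; box has {1,2,3,5,6,7,8,9} → only 4 remains.

4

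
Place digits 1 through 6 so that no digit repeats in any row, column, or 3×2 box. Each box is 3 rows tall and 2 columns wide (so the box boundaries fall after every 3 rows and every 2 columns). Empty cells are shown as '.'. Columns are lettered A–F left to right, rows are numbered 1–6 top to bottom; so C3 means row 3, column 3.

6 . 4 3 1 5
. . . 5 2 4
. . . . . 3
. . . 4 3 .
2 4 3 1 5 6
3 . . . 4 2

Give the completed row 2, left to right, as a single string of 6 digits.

B1 = 2 (sole candidate).
A2 = 1: row 2 has {2,4,5}; col 1 has {2,3,6}; box has {2,6} → only 1 remains.
B2 = 3: row 2 has {1,2,4,5}; col 2 has {2,4}; box has {1,2,6} → only 3 remains.
C2 = 6: row 2 has {1,2,3,4,5}; col 3 has {3,4}; box has {3,4,5} → only 6 remains.

136524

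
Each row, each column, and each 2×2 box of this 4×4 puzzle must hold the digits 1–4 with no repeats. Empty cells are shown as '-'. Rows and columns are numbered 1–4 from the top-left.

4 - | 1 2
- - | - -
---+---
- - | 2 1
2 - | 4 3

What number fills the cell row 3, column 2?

row 1, column 2 = 3 (sole candidate).
row 2, column 1 = 1 (sole candidate).
row 2, column 2 = 2 (sole candidate).
row 2, column 3 = 3 (sole candidate).
row 2, column 4 = 4 (sole candidate).
row 3, column 1 = 3 (sole candidate).
row 3, column 2 = 4: row 3 has {1,2,3}; col 2 has {2,3}; box has {2,3} → only 4 remains.

4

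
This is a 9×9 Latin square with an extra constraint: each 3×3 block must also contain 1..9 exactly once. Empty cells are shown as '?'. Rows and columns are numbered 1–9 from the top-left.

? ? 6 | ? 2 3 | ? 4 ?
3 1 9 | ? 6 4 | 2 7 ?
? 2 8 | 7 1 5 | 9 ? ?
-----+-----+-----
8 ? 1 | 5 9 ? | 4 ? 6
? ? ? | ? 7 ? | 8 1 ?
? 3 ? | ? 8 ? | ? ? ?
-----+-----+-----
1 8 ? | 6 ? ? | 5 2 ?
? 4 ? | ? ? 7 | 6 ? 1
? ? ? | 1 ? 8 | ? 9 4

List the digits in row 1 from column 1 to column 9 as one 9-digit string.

r1c7 = 1: row 1 has {2,3,4,6}; col 7 has {2,4,5,6,8,9}; box has {2,4,7,9} → only 1 remains.
r2c4 = 8 (sole candidate).
r2c9 = 5 (sole candidate).
r3c1 = 4 (sole candidate).
r3c9 = 3 (sole candidate).
r4c2 = 7 (sole candidate).
r4c6 = 2 (sole candidate).
r4c8 = 3 (sole candidate).
r5c6 = 6 (sole candidate).
r6c4 = 4 (sole candidate).
r6c6 = 1 (sole candidate).
r6c7 = 7 (sole candidate).
r6c8 = 5 (sole candidate).
r7c6 = 9 (sole candidate).
r7c9 = 7 (sole candidate).
r8c8 = 8 (sole candidate).
r9c7 = 3 (sole candidate).
r1c2 = 5: row 1 has {1,2,3,4,6}; col 2 has {1,2,3,4,7,8}; box has {1,2,3,4,6,8,9} → only 5 remains.
r1c4 = 9: row 1 has {1,2,3,4,5,6}; col 4 has {1,4,5,6,7,8}; box has {1,2,3,4,5,6,7,8} → only 9 remains.
r1c9 = 8: row 1 has {1,2,3,4,5,6,9}; col 9 has {1,3,4,5,6,7}; box has {1,2,3,4,5,7,9} → only 8 remains.
r3c8 = 6 (sole candidate).
r5c2 = 9 (sole candidate).
r5c4 = 3 (sole candidate).
r5c9 = 2 (sole candidate).
r6c3 = 2 (sole candidate).
r6c9 = 9 (sole candidate).
r7c3 = 3 (sole candidate).
r7c5 = 4 (sole candidate).
r8c3 = 5 (sole candidate).
r8c4 = 2 (sole candidate).
r8c5 = 3 (sole candidate).
r9c2 = 6 (sole candidate).
r9c3 = 7 (sole candidate).
r9c5 = 5 (sole candidate).
r1c1 = 7: row 1 has {1,2,3,4,5,6,8,9}; col 1 has {1,3,4,8}; box has {1,2,3,4,5,6,8,9} → only 7 remains.

756923148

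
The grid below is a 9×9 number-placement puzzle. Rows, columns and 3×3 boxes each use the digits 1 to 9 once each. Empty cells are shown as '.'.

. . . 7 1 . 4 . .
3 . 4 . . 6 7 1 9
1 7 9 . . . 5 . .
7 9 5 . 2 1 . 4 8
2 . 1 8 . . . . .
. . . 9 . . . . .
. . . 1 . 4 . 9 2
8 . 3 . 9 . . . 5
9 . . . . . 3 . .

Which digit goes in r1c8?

r4c7 = 6: row 4 has {1,2,4,5,7,8,9}; col 7 has {3,4,5,7}; box has {4,8} → only 6 remains.
r5c7 = 9: row 5 has {1,2,8}; col 7 has {3,4,5,6,7}; box has {4,6,8} → only 9 remains.
r7c7 = 8: row 7 has {1,2,4,9}; col 7 has {3,4,5,6,7,9}; box has {2,3,5,9} → only 8 remains.
r8c7 = 1: row 8 has {3,5,8,9}; col 7 has {3,4,5,6,7,8,9}; box has {2,3,5,8,9} → only 1 remains.
r4c4 = 3: row 4 has {1,2,4,5,6,7,8,9}; col 4 has {1,7,8,9}; box has {1,2,8,9} → only 3 remains.
r6c7 = 2: row 6 has {9}; col 7 has {1,3,4,5,6,7,8,9}; box has {4,6,8,9} → only 2 remains.
r1c6 = 9: in row 1, 9 can only go here (every other open cell in that row sees a 9).
r6c9 = 1: in row 6, 1 can only go here (every other open cell in that row sees a 1).
r7c5 = 3: in row 7, 3 can only go here (every other open cell in that row sees a 3).
r7c3 = 7: in row 7, 7 can only go here (every other open cell in that row sees a 7).
r8c2 = 4: in row 8, 4 can only go here (every other open cell in that row sees a 4).
r5c5 = 4: in row 5, 4 can only go here (every other open cell in that row sees a 4).
r3c5 = 8: row 3 has {1,5,7,9}; col 5 has {1,2,3,4,9}; box has {1,6,7,9} → only 8 remains.
r2c5 = 5: row 2 has {1,3,4,6,7,9}; col 5 has {1,2,3,4,8,9}; box has {1,6,7,8,9} → only 5 remains.
r2c4 = 2: row 2 has {1,3,4,5,6,7,9}; col 4 has {1,3,7,8,9}; box has {1,5,6,7,8,9} → only 2 remains.
r3c4 = 4: row 3 has {1,5,7,8,9}; col 4 has {1,2,3,7,8,9}; box has {1,2,5,6,7,8,9} → only 4 remains.
r3c6 = 3: row 3 has {1,4,5,7,8,9}; col 6 has {1,4,6,9}; box has {1,2,4,5,6,7,8,9} → only 3 remains.
r3c9 = 6: row 3 has {1,3,4,5,7,8,9}; col 9 has {1,2,5,8,9}; box has {1,4,5,7,9} → only 6 remains.
r8c4 = 6: row 8 has {1,3,4,5,8,9}; col 4 has {1,2,3,4,7,8,9}; box has {1,3,4,9} → only 6 remains.
r8c8 = 7: row 8 has {1,3,4,5,6,8,9}; col 8 has {1,4,9}; box has {1,2,3,5,8,9} → only 7 remains.
r9c4 = 5: row 9 has {3,9}; col 4 has {1,2,3,4,6,7,8,9}; box has {1,3,4,6,9} → only 5 remains.
r9c5 = 7: row 9 has {3,5,9}; col 5 has {1,2,3,4,5,8,9}; box has {1,3,4,5,6,9} → only 7 remains.
r9c8 = 6: row 9 has {3,5,7,9}; col 8 has {1,4,7,9}; box has {1,2,3,5,7,8,9} → only 6 remains.
r9c9 = 4: row 9 has {3,5,6,7,9}; col 9 has {1,2,5,6,8,9}; box has {1,2,3,5,6,7,8,9} → only 4 remains.
r1c9 = 3: row 1 has {1,4,7,9}; col 9 has {1,2,4,5,6,8,9}; box has {1,4,5,6,7,9} → only 3 remains.
r2c2 = 8: row 2 has {1,2,3,4,5,6,7,9}; col 2 has {4,7,9}; box has {1,3,4,7,9} → only 8 remains.
r3c8 = 2: row 3 has {1,3,4,5,6,7,8,9}; col 8 has {1,4,6,7,9}; box has {1,3,4,5,6,7,9} → only 2 remains.
r5c9 = 7: row 5 has {1,2,4,8,9}; col 9 has {1,2,3,4,5,6,8,9}; box has {1,2,4,6,8,9} → only 7 remains.
r6c5 = 6: row 6 has {1,2,9}; col 5 has {1,2,3,4,5,7,8,9}; box has {1,2,3,4,8,9} → only 6 remains.
r8c6 = 2: row 8 has {1,3,4,5,6,7,8,9}; col 6 has {1,3,4,6,9}; box has {1,3,4,5,6,7,9} → only 2 remains.
r9c3 = 2: row 9 has {3,4,5,6,7,9}; col 3 has {1,3,4,5,7,9}; box has {3,4,7,8,9} → only 2 remains.
r9c6 = 8: row 9 has {2,3,4,5,6,7,9}; col 6 has {1,2,3,4,6,9}; box has {1,2,3,4,5,6,7,9} → only 8 remains.
r1c3 = 6: row 1 has {1,3,4,7,9}; col 3 has {1,2,3,4,5,7,9}; box has {1,3,4,7,8,9} → only 6 remains.
r1c8 = 8: row 1 has {1,3,4,6,7,9}; col 8 has {1,2,4,6,7,9}; box has {1,2,3,4,5,6,7,9} → only 8 remains.

8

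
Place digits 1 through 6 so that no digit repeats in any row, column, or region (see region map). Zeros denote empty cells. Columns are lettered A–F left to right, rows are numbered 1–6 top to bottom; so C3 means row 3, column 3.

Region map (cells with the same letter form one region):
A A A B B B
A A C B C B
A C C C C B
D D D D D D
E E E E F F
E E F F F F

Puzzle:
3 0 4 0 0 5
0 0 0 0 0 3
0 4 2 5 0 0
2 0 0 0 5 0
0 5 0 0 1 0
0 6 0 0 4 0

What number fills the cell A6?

1

E2 = 6: row 2 has {3}; col 5 has {1,4,5}; region has {2,4,5} → only 6 remains.
E3 = 3: row 3 has {2,4,5}; col 5 has {1,4,5,6}; region has {2,4,5,6} → only 3 remains.
A5 = 4: row 5 has {1,5}; col 1 has {2,3}; region has {5,6} → only 4 remains.
C5 = 3: row 5 has {1,4,5}; col 3 has {2,4}; region has {4,5,6} → only 3 remains.
D5 = 2: row 5 has {1,3,4,5}; col 4 has {5}; region has {3,4,5,6} → only 2 remains.
F5 = 6: row 5 has {1,2,3,4,5}; col 6 has {3,5}; region has {1,4} → only 6 remains.
A6 = 1: row 6 has {4,6}; col 1 has {2,3,4}; region has {2,3,4,5,6} → only 1 remains.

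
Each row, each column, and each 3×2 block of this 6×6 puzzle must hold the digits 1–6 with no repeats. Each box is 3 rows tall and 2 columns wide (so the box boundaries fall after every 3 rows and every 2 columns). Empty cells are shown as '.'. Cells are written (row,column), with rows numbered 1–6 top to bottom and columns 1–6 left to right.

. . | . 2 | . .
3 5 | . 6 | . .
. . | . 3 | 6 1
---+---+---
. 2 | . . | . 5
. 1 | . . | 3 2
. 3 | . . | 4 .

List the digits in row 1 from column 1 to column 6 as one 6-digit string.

(1,5) = 5: row 1 has {2}; col 5 has {3,4,6}; box has {1,6} → only 5 remains.
(2,5) = 2 (sole candidate).
(2,6) = 4 (sole candidate).
(3,2) = 4 (sole candidate).
(3,3) = 5 (sole candidate).
(4,5) = 1 (sole candidate).
(6,6) = 6 (sole candidate).
(1,2) = 6: row 1 has {2,5}; col 2 has {1,2,3,4,5}; box has {3,4,5} → only 6 remains.
(1,6) = 3: row 1 has {2,5,6}; col 6 has {1,2,4,5,6}; box has {1,2,4,5,6} → only 3 remains.
(2,3) = 1 (sole candidate).
(3,1) = 2 (sole candidate).
(4,4) = 4 (sole candidate).
(5,3) = 6 (sole candidate).
(5,4) = 5 (sole candidate).
(6,1) = 5 (sole candidate).
(6,3) = 2 (sole candidate).
(6,4) = 1 (sole candidate).
(1,1) = 1: row 1 has {2,3,5,6}; col 1 has {2,3,5}; box has {2,3,4,5,6} → only 1 remains.
(1,3) = 4: row 1 has {1,2,3,5,6}; col 3 has {1,2,5,6}; box has {1,2,3,5,6} → only 4 remains.

164253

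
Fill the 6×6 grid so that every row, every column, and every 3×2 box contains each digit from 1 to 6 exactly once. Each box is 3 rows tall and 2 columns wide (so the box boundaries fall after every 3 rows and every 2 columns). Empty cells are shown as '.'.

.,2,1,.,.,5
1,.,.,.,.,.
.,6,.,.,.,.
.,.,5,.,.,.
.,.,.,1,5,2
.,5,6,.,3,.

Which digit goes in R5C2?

3

R2C4 = 5 (hidden single in row 2).
R3C1 = 5 (hidden single in row 3).
R5C1 = 6 (hidden single in row 5).
R6C6 = 1 (hidden single in row 6).
R3C5 = 1 (hidden single in row 3).
R4C2 = 1 (hidden single in row 4).
R1C4 = 6 (hidden single in column 4).
R1C5 = 4 (sole candidate).
R3C6 = 3 (sole candidate).
R4C5 = 6 (sole candidate).
R4C6 = 4 (sole candidate).
R1C1 = 3 (sole candidate).
R2C2 = 4 (sole candidate).
R2C5 = 2 (sole candidate).
R2C6 = 6 (sole candidate).
R4C1 = 2 (sole candidate).
R4C4 = 3 (sole candidate).
R5C2 = 3: row 5 has {1,2,5,6}; col 2 has {1,2,4,5,6}; box has {1,2,5,6} → only 3 remains.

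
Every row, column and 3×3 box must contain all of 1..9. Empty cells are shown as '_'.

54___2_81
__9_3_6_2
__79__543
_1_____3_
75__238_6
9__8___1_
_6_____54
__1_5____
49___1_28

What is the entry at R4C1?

R2C2 = 8 (sole candidate).
R2C8 = 7 (sole candidate).
R3C2 = 2 (sole candidate).
R5C3 = 4 (sole candidate).
R5C4 = 1 (sole candidate).
R5C8 = 9 (sole candidate).
R6C2 = 3 (sole candidate).
R8C2 = 7 (sole candidate).
R8C8 = 6 (sole candidate).
R8C9 = 9 (sole candidate).
R1C7 = 9 (sole candidate).
R2C1 = 1 (sole candidate).
R3C1 = 6 (sole candidate).
R3C6 = 8 (sole candidate).
R8C6 = 4 (sole candidate).
R8C7 = 3 (sole candidate).
R9C7 = 7 (sole candidate).
R1C3 = 3 (sole candidate).
R2C6 = 5 (sole candidate).
R3C5 = 1 (sole candidate).
R7C7 = 1 (sole candidate).
R8C4 = 2 (sole candidate).
R9C3 = 5 (sole candidate).
R9C5 = 6 (sole candidate).
R1C5 = 7 (sole candidate).
R2C4 = 4 (sole candidate).
R6C5 = 4 (sole candidate).
R6C7 = 2 (sole candidate).
R8C1 = 8 (sole candidate).
R9C4 = 3 (sole candidate).
R1C4 = 6 (sole candidate).
R4C1 = 2: row 4 has {1,3}; col 1 has {1,4,5,6,7,8,9}; box has {1,3,4,5,7,9} → only 2 remains.

2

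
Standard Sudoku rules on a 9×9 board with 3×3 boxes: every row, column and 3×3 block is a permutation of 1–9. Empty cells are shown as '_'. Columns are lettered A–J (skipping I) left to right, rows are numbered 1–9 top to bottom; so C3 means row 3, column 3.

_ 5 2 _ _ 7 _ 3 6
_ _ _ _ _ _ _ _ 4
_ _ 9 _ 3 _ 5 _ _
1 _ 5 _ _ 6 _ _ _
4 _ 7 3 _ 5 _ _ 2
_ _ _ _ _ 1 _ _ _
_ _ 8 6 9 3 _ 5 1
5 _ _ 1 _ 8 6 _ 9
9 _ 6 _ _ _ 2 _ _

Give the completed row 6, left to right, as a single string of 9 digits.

283941765

A1 = 8 (sole candidate).
E5 = 8 (sole candidate).
C6 = 3: row 6 has {1}; col 3 has {2,5,6,7,8,9}; box has {1,4,5,7} → only 3 remains.
C8 = 4 (sole candidate).
H8 = 7 (sole candidate).
F9 = 4 (sole candidate).
H9 = 8 (sole candidate).
J9 = 3 (sole candidate).
C2 = 1 (sole candidate).
F3 = 2 (sole candidate).
H3 = 1 (sole candidate).
G7 = 4 (sole candidate).
E8 = 2 (sole candidate).
G1 = 9 (sole candidate).
F2 = 9 (sole candidate).
H2 = 2 (sole candidate).
G5 = 1 (sole candidate).
B8 = 3 (sole candidate).
D1 = 4 (sole candidate).
E1 = 1 (sole candidate).
D3 = 8 (sole candidate).
J3 = 7 (sole candidate).
J4 = 8 (sole candidate).
G6 = 7: row 6 has {1,3}; col 7 has {1,2,4,5,6,9}; box has {1,2,8} → only 7 remains.
J6 = 5: row 6 has {1,3,7}; col 9 has {1,2,3,4,6,7,8,9}; box has {1,2,7,8} → only 5 remains.
D2 = 5 (sole candidate).
E2 = 6 (sole candidate).
G2 = 8 (sole candidate).
A3 = 6 (sole candidate).
B3 = 4 (sole candidate).
G4 = 3 (sole candidate).
A6 = 2: row 6 has {1,3,5,7}; col 1 has {1,4,5,6,8,9}; box has {1,3,4,5,7} → only 2 remains.
D6 = 9: row 6 has {1,2,3,5,7}; col 4 has {1,3,4,5,6,8}; box has {1,3,5,6,8} → only 9 remains.
E6 = 4: row 6 has {1,2,3,5,7,9}; col 5 has {1,2,3,6,8,9}; box has {1,3,5,6,8,9} → only 4 remains.
H6 = 6: row 6 has {1,2,3,4,5,7,9}; col 8 has {1,2,3,5,7,8}; box has {1,2,3,5,7,8} → only 6 remains.
A7 = 7 (sole candidate).
B7 = 2 (sole candidate).
B9 = 1 (sole candidate).
D9 = 7 (sole candidate).
E9 = 5 (sole candidate).
A2 = 3 (sole candidate).
B2 = 7 (sole candidate).
B4 = 9 (sole candidate).
D4 = 2 (sole candidate).
E4 = 7 (sole candidate).
H4 = 4 (sole candidate).
B5 = 6 (sole candidate).
H5 = 9 (sole candidate).
B6 = 8: row 6 has {1,2,3,4,5,6,7,9}; col 2 has {1,2,3,4,5,6,7,9}; box has {1,2,3,4,5,6,7,9} → only 8 remains.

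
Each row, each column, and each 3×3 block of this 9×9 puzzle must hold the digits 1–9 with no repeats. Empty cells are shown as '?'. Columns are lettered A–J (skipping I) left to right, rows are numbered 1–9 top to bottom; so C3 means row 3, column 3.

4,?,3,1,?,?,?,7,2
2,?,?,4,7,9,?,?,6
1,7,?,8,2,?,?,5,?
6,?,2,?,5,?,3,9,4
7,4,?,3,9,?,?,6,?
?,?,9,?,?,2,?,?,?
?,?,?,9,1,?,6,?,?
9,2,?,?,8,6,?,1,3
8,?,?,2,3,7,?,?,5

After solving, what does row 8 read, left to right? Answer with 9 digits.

E1 = 6 (sole candidate).
F1 = 5 (sole candidate).
C3 = 6 (sole candidate).
F3 = 3 (sole candidate).
J3 = 9 (sole candidate).
D4 = 7 (sole candidate).
D6 = 6 (sole candidate).
E6 = 4 (sole candidate).
H6 = 8 (sole candidate).
F7 = 4 (sole candidate).
H7 = 2 (sole candidate).
D8 = 5: row 8 has {1,2,3,6,8,9}; col 4 has {1,2,3,4,6,7,8,9}; box has {1,2,3,4,6,7,8,9} → only 5 remains.
H9 = 4 (sole candidate).
G1 = 8 (sole candidate).
G2 = 1 (sole candidate).
H2 = 3 (sole candidate).
G3 = 4 (sole candidate).
J5 = 1 (sole candidate).
J6 = 7 (sole candidate).
J7 = 8 (sole candidate).
G8 = 7: row 8 has {1,2,3,5,6,8,9}; col 7 has {1,3,4,6,8}; box has {1,2,3,4,5,6,8} → only 7 remains.
C9 = 1 (sole candidate).
G9 = 9 (sole candidate).
B1 = 9 (sole candidate).
F5 = 8 (sole candidate).
G6 = 5 (sole candidate).
C8 = 4: row 8 has {1,2,3,5,6,7,8,9}; col 3 has {1,2,3,6,9}; box has {1,2,8,9} → only 4 remains.

924586713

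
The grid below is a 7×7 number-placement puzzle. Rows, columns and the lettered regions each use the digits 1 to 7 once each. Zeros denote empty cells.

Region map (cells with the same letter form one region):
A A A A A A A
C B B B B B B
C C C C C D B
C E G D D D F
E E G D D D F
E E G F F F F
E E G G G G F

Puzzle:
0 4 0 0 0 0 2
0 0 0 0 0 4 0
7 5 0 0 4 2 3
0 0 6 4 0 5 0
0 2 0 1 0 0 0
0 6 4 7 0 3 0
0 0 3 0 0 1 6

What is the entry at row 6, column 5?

2

row 3, column 3 = 1 (sole candidate).
row 3, column 4 = 6 (sole candidate).
row 4, column 7 = 1 (sole candidate).
row 6, column 7 = 5 (sole candidate).
row 7, column 2 = 7 (sole candidate).
row 2, column 2 = 1 (sole candidate).
row 2, column 7 = 7 (sole candidate).
row 4, column 2 = 3 (sole candidate).
row 4, column 5 = 7 (sole candidate).
row 5, column 6 = 6 (sole candidate).
row 5, column 7 = 4 (sole candidate).
row 6, column 1 = 1 (sole candidate).
row 6, column 5 = 2: row 6 has {1,3,4,5,6,7}; col 5 has {4,7}; region has {1,3,4,5,6,7} → only 2 remains.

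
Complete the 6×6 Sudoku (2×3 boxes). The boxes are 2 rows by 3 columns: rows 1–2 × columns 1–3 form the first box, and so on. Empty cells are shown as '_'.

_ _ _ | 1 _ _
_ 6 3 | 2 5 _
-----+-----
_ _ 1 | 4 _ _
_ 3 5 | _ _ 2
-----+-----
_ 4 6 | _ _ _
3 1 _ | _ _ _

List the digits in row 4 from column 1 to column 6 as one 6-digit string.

435612

row 2, column 6 = 4 (sole candidate).
row 3, column 2 = 2 (sole candidate).
row 4, column 4 = 6: row 4 has {2,3,5}; col 4 has {1,2,4}; box has {2,4} → only 6 remains.
row 4, column 5 = 1: row 4 has {2,3,5,6}; col 5 has {5}; box has {2,4,6} → only 1 remains.
row 6, column 3 = 2 (sole candidate).
row 6, column 4 = 5 (sole candidate).
row 6, column 6 = 6 (sole candidate).
row 1, column 2 = 5 (sole candidate).
row 1, column 3 = 4 (sole candidate).
row 1, column 6 = 3 (sole candidate).
row 2, column 1 = 1 (sole candidate).
row 3, column 1 = 6 (sole candidate).
row 3, column 5 = 3 (sole candidate).
row 3, column 6 = 5 (sole candidate).
row 4, column 1 = 4: row 4 has {1,2,3,5,6}; col 1 has {1,3,6}; box has {1,2,3,5,6} → only 4 remains.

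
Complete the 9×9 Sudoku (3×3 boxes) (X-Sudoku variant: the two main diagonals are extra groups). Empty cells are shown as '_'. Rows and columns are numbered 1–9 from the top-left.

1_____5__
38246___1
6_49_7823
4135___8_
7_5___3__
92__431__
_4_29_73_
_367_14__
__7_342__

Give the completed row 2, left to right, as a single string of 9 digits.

382465971

r1c3 = 9 (sole candidate).
r2c6 = 5: row 2 has {1,2,3,4,6,8}; col 6 has {1,3,4,7}; box has {4,6,7,9} → only 5 remains.
r2c7 = 9: row 2 has {1,2,3,4,5,6,8}; col 7 has {1,2,3,4,5,7,8}; box has {1,2,3,5,8} → only 9 remains.
r2c8 = 7: row 2 has {1,2,3,4,5,6,8,9}; col 8 has {2,3,8}; box has {1,2,3,5,8,9}; anti-diagonal has {3,8} → only 7 remains.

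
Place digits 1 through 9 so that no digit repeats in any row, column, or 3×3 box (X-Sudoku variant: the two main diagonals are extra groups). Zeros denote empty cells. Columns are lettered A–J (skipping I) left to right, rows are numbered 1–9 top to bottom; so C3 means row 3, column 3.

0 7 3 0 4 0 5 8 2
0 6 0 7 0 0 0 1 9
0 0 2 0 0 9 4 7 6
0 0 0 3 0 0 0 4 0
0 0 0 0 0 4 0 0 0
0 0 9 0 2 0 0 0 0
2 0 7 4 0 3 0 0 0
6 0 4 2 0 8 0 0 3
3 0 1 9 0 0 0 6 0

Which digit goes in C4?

5

G2 = 3 (sole candidate).
A1 = 9 (hidden single in row 1).
H8 = 5 (sole candidate).
E5 = 8 (sole candidate).
H6 = 3 (sole candidate).
G7 = 1 (sole candidate).
H7 = 9 (sole candidate).
J7 = 8 (sole candidate).
B8 = 9 (sole candidate).
G8 = 7 (sole candidate).
G9 = 2 (sole candidate).
J9 = 4 (sole candidate).
E2 = 5 (sole candidate).
F2 = 2 (sole candidate).
H5 = 2 (sole candidate).
F6 = 7 (sole candidate).
B7 = 5 (sole candidate).
E7 = 6 (sole candidate).
E8 = 1 (sole candidate).
B9 = 8 (sole candidate).
E9 = 7 (sole candidate).
F9 = 5 (sole candidate).
C2 = 8 (sole candidate).
B3 = 1 (sole candidate).
D3 = 8 (sole candidate).
E3 = 3 (sole candidate).
B4 = 2 (sole candidate).
E4 = 9 (sole candidate).
F4 = 6 (sole candidate).
G4 = 8 (sole candidate).
B5 = 3 (sole candidate).
B6 = 4 (sole candidate).
D6 = 5 (sole candidate).
G6 = 6 (sole candidate).
J6 = 1 (sole candidate).
F1 = 1 (sole candidate).
A2 = 4 (sole candidate).
A3 = 5 (sole candidate).
C4 = 5: row 4 has {2,3,4,6,8,9}; col 3 has {1,2,3,4,7,8,9}; box has {2,3,4,9} → only 5 remains.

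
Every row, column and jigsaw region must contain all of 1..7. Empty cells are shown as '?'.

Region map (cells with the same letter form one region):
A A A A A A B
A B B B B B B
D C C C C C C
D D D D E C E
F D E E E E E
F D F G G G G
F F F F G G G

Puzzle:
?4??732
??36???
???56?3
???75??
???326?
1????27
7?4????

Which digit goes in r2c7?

5

r1c4 = 1 (sole candidate).
r5c1 = 5 (sole candidate).
r5c2 = 1 (sole candidate).
r5c3 = 7 (sole candidate).
r5c7 = 4 (sole candidate).
r6c3 = 6 (sole candidate).
r6c4 = 4 (sole candidate).
r6c5 = 3 (sole candidate).
r7c4 = 2 (sole candidate).
r7c5 = 1 (sole candidate).
r7c6 = 5 (sole candidate).
r7c7 = 6 (sole candidate).
r1c1 = 6 (sole candidate).
r1c3 = 5 (sole candidate).
r2c1 = 2 (sole candidate).
r2c5 = 4 (sole candidate).
r3c1 = 4 (sole candidate).
r4c1 = 3 (sole candidate).
r4c3 = 2 (sole candidate).
r4c7 = 1 (sole candidate).
r6c2 = 5 (sole candidate).
r7c2 = 3 (sole candidate).
r2c2 = 7 (sole candidate).
r2c6 = 1 (sole candidate).
r2c7 = 5: row 2 has {1,2,3,4,6,7}; col 7 has {1,2,3,4,6,7}; region has {1,2,3,4,6,7} → only 5 remains.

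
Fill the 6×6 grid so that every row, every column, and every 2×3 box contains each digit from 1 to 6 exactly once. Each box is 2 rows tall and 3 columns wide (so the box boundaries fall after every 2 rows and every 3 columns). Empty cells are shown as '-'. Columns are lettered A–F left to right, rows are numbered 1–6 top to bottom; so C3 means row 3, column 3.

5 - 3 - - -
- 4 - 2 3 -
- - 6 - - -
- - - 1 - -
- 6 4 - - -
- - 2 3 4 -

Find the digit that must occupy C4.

5

C2 = 1 (sole candidate).
C4 = 5: row 4 has {1}; col 3 has {1,2,3,4,6}; box has {6} → only 5 remains.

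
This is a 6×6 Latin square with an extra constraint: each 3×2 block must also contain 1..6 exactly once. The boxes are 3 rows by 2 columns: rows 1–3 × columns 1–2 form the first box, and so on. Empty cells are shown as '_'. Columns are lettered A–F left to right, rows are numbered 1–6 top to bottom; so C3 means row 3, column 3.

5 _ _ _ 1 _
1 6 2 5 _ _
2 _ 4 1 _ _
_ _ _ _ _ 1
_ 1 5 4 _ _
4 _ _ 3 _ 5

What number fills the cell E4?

4

D1 = 6: row 1 has {1,5}; col 4 has {1,3,4,5}; box has {1,2,4,5} → only 6 remains.
B3 = 3: row 3 has {1,2,4}; col 2 has {1,6}; box has {1,2,5,6} → only 3 remains.
F3 = 6: row 3 has {1,2,3,4}; col 6 has {1,5}; box has {1} → only 6 remains.
C4 = 6: row 4 has {1}; col 3 has {2,4,5}; box has {3,4,5} → only 6 remains.
D4 = 2: row 4 has {1,6}; col 4 has {1,3,4,5,6}; box has {3,4,5,6} → only 2 remains.
B6 = 2: row 6 has {3,4,5}; col 2 has {1,3,6}; box has {1,4} → only 2 remains.
C6 = 1: row 6 has {2,3,4,5}; col 3 has {2,4,5,6}; box has {2,3,4,5,6} → only 1 remains.
E6 = 6: row 6 has {1,2,3,4,5}; col 5 has {1}; box has {1,5} → only 6 remains.
B1 = 4: row 1 has {1,5,6}; col 2 has {1,2,3,6}; box has {1,2,3,5,6} → only 4 remains.
C1 = 3: row 1 has {1,4,5,6}; col 3 has {1,2,4,5,6}; box has {1,2,4,5,6} → only 3 remains.
F1 = 2: row 1 has {1,3,4,5,6}; col 6 has {1,5,6}; box has {1,6} → only 2 remains.
E3 = 5: row 3 has {1,2,3,4,6}; col 5 has {1,6}; box has {1,2,6} → only 5 remains.
A4 = 3: row 4 has {1,2,6}; col 1 has {1,2,4,5}; box has {1,2,4} → only 3 remains.
B4 = 5: row 4 has {1,2,3,6}; col 2 has {1,2,3,4,6}; box has {1,2,3,4} → only 5 remains.
E4 = 4: row 4 has {1,2,3,5,6}; col 5 has {1,5,6}; box has {1,5,6} → only 4 remains.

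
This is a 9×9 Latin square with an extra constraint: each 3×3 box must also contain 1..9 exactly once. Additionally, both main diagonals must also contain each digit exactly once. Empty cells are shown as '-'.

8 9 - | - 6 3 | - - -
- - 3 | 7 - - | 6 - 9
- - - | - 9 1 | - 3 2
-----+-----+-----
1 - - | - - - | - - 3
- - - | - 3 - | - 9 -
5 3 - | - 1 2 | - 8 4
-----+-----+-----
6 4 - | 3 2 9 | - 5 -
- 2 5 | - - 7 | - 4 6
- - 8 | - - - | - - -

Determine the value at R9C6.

6

R2C8 = 1: row 2 has {3,6,7,9}; col 8 has {3,4,5,8,9}; box has {2,3,6,9}; anti-diagonal has {2,3} → only 1 remains.
R6C7 = 7: row 6 has {1,2,3,4,5,8}; col 7 has {6}; box has {3,4,8,9} → only 7 remains.
R7C3 = 7: row 7 has {2,3,4,5,6,9}; col 3 has {3,5,8}; box has {2,4,5,6,8}; anti-diagonal has {1,2,3} → only 7 remains.
R7C7 = 1: row 7 has {2,3,4,5,6,7,9}; col 7 has {6,7}; box has {4,5,6}; main diagonal has {2,3,4,8} → only 1 remains.
R7C9 = 8: row 7 has {1,2,3,4,5,6,7,9}; col 9 has {2,3,4,6,9}; box has {1,4,5,6} → only 8 remains.
R8C5 = 8: row 8 has {2,4,5,6,7}; col 5 has {1,2,3,6,9}; box has {2,3,7,9} → only 8 remains.
R9C1 = 9: row 9 has {8}; col 1 has {1,5,6,8}; box has {2,4,5,6,7,8}; anti-diagonal has {1,2,3,7} → only 9 remains.
R9C2 = 1: row 9 has {8,9}; col 2 has {2,3,4,9}; box has {2,4,5,6,7,8,9} → only 1 remains.
R9C9 = 7: row 9 has {1,8,9}; col 9 has {2,3,4,6,8,9}; box has {1,4,5,6,8}; main diagonal has {1,2,3,4,8} → only 7 remains.
R1C8 = 7: row 1 has {3,6,8,9}; col 8 has {1,3,4,5,8,9}; box has {1,2,3,6,9} → only 7 remains.
R1C9 = 5: row 1 has {3,6,7,8,9}; col 9 has {2,3,4,6,7,8,9}; box has {1,2,3,6,7,9}; anti-diagonal has {1,2,3,7,9} → only 5 remains.
R2C2 = 5: row 2 has {1,3,6,7,9}; col 2 has {1,2,3,4,9}; box has {3,8,9}; main diagonal has {1,2,3,4,7,8} → only 5 remains.
R2C5 = 4: row 2 has {1,3,5,6,7,9}; col 5 has {1,2,3,6,8,9}; box has {1,3,6,7,9} → only 4 remains.
R2C6 = 8: row 2 has {1,3,4,5,6,7,9}; col 6 has {1,2,3,7,9}; box has {1,3,4,6,7,9} → only 8 remains.
R3C3 = 6: row 3 has {1,2,3,9}; col 3 has {3,5,7,8}; box has {3,5,8,9}; main diagonal has {1,2,3,4,5,7,8} → only 6 remains.
R3C4 = 5: row 3 has {1,2,3,6,9}; col 4 has {3,7}; box has {1,3,4,6,7,8,9} → only 5 remains.
R4C4 = 9: row 4 has {1,3}; col 4 has {3,5,7}; box has {1,2,3}; main diagonal has {1,2,3,4,5,6,7,8} → only 9 remains.
R5C9 = 1: row 5 has {3,9}; col 9 has {2,3,4,5,6,7,8,9}; box has {3,4,7,8,9} → only 1 remains.
R6C3 = 9: row 6 has {1,2,3,4,5,7,8}; col 3 has {3,5,6,7,8}; box has {1,3,5} → only 9 remains.
R6C4 = 6: row 6 has {1,2,3,4,5,7,8,9}; col 4 has {3,5,7,9}; box has {1,2,3,9}; anti-diagonal has {1,2,3,5,7,9} → only 6 remains.
R8C1 = 3: row 8 has {2,4,5,6,7,8}; col 1 has {1,5,6,8,9}; box has {1,2,4,5,6,7,8,9} → only 3 remains.
R8C4 = 1: row 8 has {2,3,4,5,6,7,8}; col 4 has {3,5,6,7,9}; box has {2,3,7,8,9} → only 1 remains.
R8C7 = 9: row 8 has {1,2,3,4,5,6,7,8}; col 7 has {1,6,7}; box has {1,4,5,6,7,8} → only 9 remains.
R9C4 = 4: row 9 has {1,7,8,9}; col 4 has {1,3,5,6,7,9}; box has {1,2,3,7,8,9} → only 4 remains.
R9C5 = 5: row 9 has {1,4,7,8,9}; col 5 has {1,2,3,4,6,8,9}; box has {1,2,3,4,7,8,9} → only 5 remains.
R9C6 = 6: row 9 has {1,4,5,7,8,9}; col 6 has {1,2,3,7,8,9}; box has {1,2,3,4,5,7,8,9} → only 6 remains.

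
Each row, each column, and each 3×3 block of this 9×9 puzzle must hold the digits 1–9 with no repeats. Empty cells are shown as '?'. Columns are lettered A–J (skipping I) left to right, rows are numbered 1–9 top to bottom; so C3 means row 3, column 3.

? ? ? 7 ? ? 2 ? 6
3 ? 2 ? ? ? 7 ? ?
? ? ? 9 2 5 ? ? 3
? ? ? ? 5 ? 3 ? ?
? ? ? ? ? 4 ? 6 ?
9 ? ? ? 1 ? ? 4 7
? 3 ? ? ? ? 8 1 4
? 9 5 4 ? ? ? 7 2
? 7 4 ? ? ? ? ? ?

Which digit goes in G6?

H3 = 8 (sole candidate).
G6 = 5: row 6 has {1,4,7,9}; col 7 has {2,3,7,8}; box has {3,4,6,7} → only 5 remains.

5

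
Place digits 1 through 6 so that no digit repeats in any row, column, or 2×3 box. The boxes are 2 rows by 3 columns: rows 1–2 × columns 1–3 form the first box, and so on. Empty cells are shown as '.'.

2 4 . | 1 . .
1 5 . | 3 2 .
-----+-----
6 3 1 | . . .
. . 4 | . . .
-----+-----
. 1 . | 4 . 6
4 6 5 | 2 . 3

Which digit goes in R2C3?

R1C6 = 5 (sole candidate).
R2C3 = 6: row 2 has {1,2,3,5}; col 3 has {1,4,5}; box has {1,2,4,5} → only 6 remains.

6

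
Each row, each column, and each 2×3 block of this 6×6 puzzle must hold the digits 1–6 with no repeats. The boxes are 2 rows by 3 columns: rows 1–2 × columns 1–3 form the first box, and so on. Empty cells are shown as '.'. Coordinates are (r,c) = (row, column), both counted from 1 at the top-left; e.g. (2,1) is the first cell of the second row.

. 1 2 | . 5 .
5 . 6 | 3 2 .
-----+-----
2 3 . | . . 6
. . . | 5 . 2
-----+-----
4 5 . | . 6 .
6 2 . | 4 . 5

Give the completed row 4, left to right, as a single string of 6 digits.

(1,1) = 3 (sole candidate).
(1,4) = 6 (sole candidate).
(1,6) = 4 (sole candidate).
(2,2) = 4 (sole candidate).
(2,6) = 1 (sole candidate).
(3,4) = 1 (sole candidate).
(3,5) = 4 (sole candidate).
(4,1) = 1: row 4 has {2,5}; col 1 has {2,3,4,5,6}; box has {2,3} → only 1 remains.
(4,2) = 6: row 4 has {1,2,5}; col 2 has {1,2,3,4,5}; box has {1,2,3} → only 6 remains.
(4,3) = 4: row 4 has {1,2,5,6}; col 3 has {2,6}; box has {1,2,3,6} → only 4 remains.
(4,5) = 3: row 4 has {1,2,4,5,6}; col 5 has {2,4,5,6}; box has {1,2,4,5,6} → only 3 remains.

164532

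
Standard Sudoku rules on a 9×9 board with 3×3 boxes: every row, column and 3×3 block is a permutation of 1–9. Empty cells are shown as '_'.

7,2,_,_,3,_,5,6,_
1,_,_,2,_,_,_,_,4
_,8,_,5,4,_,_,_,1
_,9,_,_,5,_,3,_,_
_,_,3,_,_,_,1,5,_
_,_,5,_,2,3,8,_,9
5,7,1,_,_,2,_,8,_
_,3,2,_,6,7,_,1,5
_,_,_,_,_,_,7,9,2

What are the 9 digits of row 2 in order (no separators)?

156278934

r1c9 = 8 (sole candidate).
r2c7 = 9: row 2 has {1,2,4}; col 7 has {1,3,5,7,8}; box has {1,4,5,6,8} → only 9 remains.
r3c7 = 2 (sole candidate).
r7c5 = 9 (sole candidate).
r8c7 = 4 (sole candidate).
r2c3 = 6: row 2 has {1,2,4,9}; col 3 has {1,2,3,5}; box has {1,2,7,8} → only 6 remains.
r2c6 = 8: row 2 has {1,2,4,6,9}; col 6 has {2,3,7}; box has {2,3,4,5} → only 8 remains.
r3c3 = 9 (sole candidate).
r3c6 = 6 (sole candidate).
r7c7 = 6 (sole candidate).
r7c9 = 3 (sole candidate).
r8c4 = 8 (sole candidate).
r9c5 = 1 (sole candidate).
r1c3 = 4 (sole candidate).
r2c2 = 5: row 2 has {1,2,4,6,8,9}; col 2 has {2,3,7,8,9}; box has {1,2,4,6,7,8,9} → only 5 remains.
r2c5 = 7: row 2 has {1,2,4,5,6,8,9}; col 5 has {1,2,3,4,5,6,9}; box has {2,3,4,5,6,8} → only 7 remains.
r2c8 = 3: row 2 has {1,2,4,5,6,7,8,9}; col 8 has {1,5,6,8,9}; box has {1,2,4,5,6,8,9} → only 3 remains.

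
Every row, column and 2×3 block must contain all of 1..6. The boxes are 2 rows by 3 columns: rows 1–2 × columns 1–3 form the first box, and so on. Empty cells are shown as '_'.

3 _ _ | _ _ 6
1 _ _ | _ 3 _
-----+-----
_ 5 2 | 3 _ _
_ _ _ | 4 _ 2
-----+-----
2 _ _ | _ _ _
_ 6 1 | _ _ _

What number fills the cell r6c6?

3

r3c6 = 1: row 3 has {2,3,5}; col 6 has {2,6}; box has {2,3,4} → only 1 remains.
r4c1 = 6: row 4 has {2,4}; col 1 has {1,2,3}; box has {2,5} → only 6 remains.
r4c3 = 3: row 4 has {2,4,6}; col 3 has {1,2}; box has {2,5,6} → only 3 remains.
r4c5 = 5: row 4 has {2,3,4,6}; col 5 has {3}; box has {1,2,3,4} → only 5 remains.
r3c1 = 4: row 3 has {1,2,3,5}; col 1 has {1,2,3,6}; box has {2,3,5,6} → only 4 remains.
r3c5 = 6: row 3 has {1,2,3,4,5}; col 5 has {3,5}; box has {1,2,3,4,5} → only 6 remains.
r4c2 = 1: row 4 has {2,3,4,5,6}; col 2 has {5,6}; box has {2,3,4,5,6} → only 1 remains.
r6c1 = 5: row 6 has {1,6}; col 1 has {1,2,3,4,6}; box has {1,2,6} → only 5 remains.
r6c4 = 2: row 6 has {1,5,6}; col 4 has {3,4}; box has {} → only 2 remains.
r6c5 = 4: row 6 has {1,2,5,6}; col 5 has {3,5,6}; box has {2} → only 4 remains.
r6c6 = 3: row 6 has {1,2,4,5,6}; col 6 has {1,2,6}; box has {2,4} → only 3 remains.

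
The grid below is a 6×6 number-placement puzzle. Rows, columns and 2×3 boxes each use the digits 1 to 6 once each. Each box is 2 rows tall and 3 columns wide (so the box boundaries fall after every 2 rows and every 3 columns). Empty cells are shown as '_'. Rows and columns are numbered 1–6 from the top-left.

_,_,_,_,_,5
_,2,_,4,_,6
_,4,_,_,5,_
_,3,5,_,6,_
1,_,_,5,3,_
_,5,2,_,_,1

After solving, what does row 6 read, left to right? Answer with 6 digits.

352641

row 2, column 5 = 1 (sole candidate).
row 4, column 1 = 2 (sole candidate).
row 4, column 4 = 1 (sole candidate).
row 4, column 6 = 4 (sole candidate).
row 5, column 2 = 6 (sole candidate).
row 5, column 3 = 4 (sole candidate).
row 5, column 6 = 2 (sole candidate).
row 6, column 1 = 3: row 6 has {1,2,5}; col 1 has {1,2}; box has {1,2,4,5,6} → only 3 remains.
row 6, column 4 = 6: row 6 has {1,2,3,5}; col 4 has {1,4,5}; box has {1,2,3,5} → only 6 remains.
row 6, column 5 = 4: row 6 has {1,2,3,5,6}; col 5 has {1,3,5,6}; box has {1,2,3,5,6} → only 4 remains.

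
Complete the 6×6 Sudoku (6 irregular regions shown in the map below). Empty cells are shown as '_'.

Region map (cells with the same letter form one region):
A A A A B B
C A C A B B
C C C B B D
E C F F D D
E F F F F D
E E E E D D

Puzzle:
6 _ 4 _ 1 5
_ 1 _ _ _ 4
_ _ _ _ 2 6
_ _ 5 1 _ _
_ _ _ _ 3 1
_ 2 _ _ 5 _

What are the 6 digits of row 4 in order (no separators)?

R1C2 = 3 (sole candidate).
R1C4 = 2 (sole candidate).
R2C4 = 5 (sole candidate).
R2C5 = 6 (sole candidate).
R3C4 = 3 (sole candidate).
R4C5 = 4: row 4 has {1,5}; col 5 has {1,2,3,5,6}; region has {1,5,6} → only 4 remains.
R6C6 = 3 (sole candidate).
R3C3 = 1 (sole candidate).
R4C1 = 3: row 4 has {1,4,5}; col 1 has {6}; region has {2} → only 3 remains.
R4C2 = 6: row 4 has {1,3,4,5}; col 2 has {1,2,3}; region has {1} → only 6 remains.
R4C6 = 2: row 4 has {1,3,4,5,6}; col 6 has {1,3,4,5,6}; region has {1,3,4,5,6} → only 2 remains.

365142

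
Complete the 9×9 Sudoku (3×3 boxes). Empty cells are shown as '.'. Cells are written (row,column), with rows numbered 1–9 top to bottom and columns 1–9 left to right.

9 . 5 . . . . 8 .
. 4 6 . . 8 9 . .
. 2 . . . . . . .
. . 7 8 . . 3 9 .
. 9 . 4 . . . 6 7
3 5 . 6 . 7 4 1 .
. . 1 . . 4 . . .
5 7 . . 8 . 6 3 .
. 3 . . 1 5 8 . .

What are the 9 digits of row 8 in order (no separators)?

574982631

(1,2) = 1: row 1 has {5,8,9}; col 2 has {2,3,4,5,7,9}; box has {2,4,5,6,9} → only 1 remains.
(2,1) = 7: row 2 has {4,6,8,9}; col 1 has {3,5,9}; box has {1,2,4,5,6,9} → only 7 remains.
(3,1) = 8: row 3 has {2}; col 1 has {3,5,7,9}; box has {1,2,4,5,6,7,9} → only 8 remains.
(3,3) = 3: row 3 has {2,8}; col 3 has {1,5,6,7}; box has {1,2,4,5,6,7,8,9} → only 3 remains.
(4,2) = 6: row 4 has {3,7,8,9}; col 2 has {1,2,3,4,5,7,9}; box has {3,5,7,9} → only 6 remains.
(7,2) = 8: row 7 has {1,4}; col 2 has {1,2,3,4,5,6,7,9}; box has {1,3,5,7} → only 8 remains.
(4,1) = 4: in row 4, 4 can only go here (every other open cell in that row sees a 4).
(4,6) = 1: in row 4, 1 can only go here (every other open cell in that row sees a 1).
(5,1) = 1: in row 5, 1 can only go here (every other open cell in that row sees a 1).
(5,3) = 8: in row 5, 8 can only go here (every other open cell in that row sees an 8).
(6,3) = 2: row 6 has {1,3,4,5,6,7}; col 3 has {1,3,5,6,7,8}; box has {1,3,4,5,6,7,8,9} → only 2 remains.
(6,5) = 9: row 6 has {1,2,3,4,5,6,7}; col 5 has {1,8}; box has {1,4,6,7,8} → only 9 remains.
(6,9) = 8: row 6 has {1,2,3,4,5,6,7,9}; col 9 has {7}; box has {1,3,4,6,7,9} → only 8 remains.
(8,9) = 1: in row 8, 1 can only go here (every other open cell in that row sees a 1).
(2,4) = 1: in row 2, 1 can only go here (every other open cell in that row sees a 1).
(3,7) = 1: in row 3, 1 can only go here (every other open cell in that row sees a 1).
(8,3) = 4: in row 8, 4 can only go here (every other open cell in that row sees a 4).
(9,3) = 9: row 9 has {1,3,5,8}; col 3 has {1,2,3,4,5,6,7,8}; box has {1,3,4,5,7,8} → only 9 remains.
(9,1) = 6: in row 9, 6 can only go here (every other open cell in that row sees a 6).
(7,1) = 2: row 7 has {1,4,8}; col 1 has {1,3,4,5,6,7,8,9}; box has {1,3,4,5,6,7,8,9} → only 2 remains.
(7,5) = 6: in row 7, 6 can only go here (every other open cell in that row sees a 6).
(7,4) = 3: in row 7, 3 can only go here (every other open cell in that row sees a 3).
(7,9) = 9: in row 7, 9 can only go here (every other open cell in that row sees a 9).
(3,4) = 5: in column 4, 5 can only go here (every other open cell in that column sees a 5).
(3,6) = 9: in row 3, 9 can only go here (every other open cell in that row sees a 9).
(8,6) = 2: row 8 has {1,3,4,5,6,7,8}; col 6 has {1,4,5,7,8,9}; box has {1,3,4,5,6,8} → only 2 remains.
(9,4) = 7: row 9 has {1,3,5,6,8,9}; col 4 has {1,3,4,5,6,8}; box has {1,2,3,4,5,6,8} → only 7 remains.
(1,4) = 2: row 1 has {1,5,8,9}; col 4 has {1,3,4,5,6,7,8}; box has {1,5,8,9} → only 2 remains.
(1,7) = 7: row 1 has {1,2,5,8,9}; col 7 has {1,3,4,6,8,9}; box has {1,8,9} → only 7 remains.
(2,5) = 3: row 2 has {1,4,6,7,8,9}; col 5 has {1,6,8,9}; box has {1,2,5,8,9} → only 3 remains.
(3,8) = 4: row 3 has {1,2,3,5,8,9}; col 8 has {1,3,6,8,9}; box has {1,7,8,9} → only 4 remains.
(3,9) = 6: row 3 has {1,2,3,4,5,8,9}; col 9 has {1,7,8,9}; box has {1,4,7,8,9} → only 6 remains.
(5,6) = 3: row 5 has {1,4,6,7,8,9}; col 6 has {1,2,4,5,7,8,9}; box has {1,4,6,7,8,9} → only 3 remains.
(7,7) = 5: row 7 has {1,2,3,4,6,8,9}; col 7 has {1,3,4,6,7,8,9}; box has {1,3,6,8,9} → only 5 remains.
(7,8) = 7: row 7 has {1,2,3,4,5,6,8,9}; col 8 has {1,3,4,6,8,9}; box has {1,3,5,6,8,9} → only 7 remains.
(8,4) = 9: row 8 has {1,2,3,4,5,6,7,8}; col 4 has {1,2,3,4,5,6,7,8}; box has {1,2,3,4,5,6,7,8} → only 9 remains.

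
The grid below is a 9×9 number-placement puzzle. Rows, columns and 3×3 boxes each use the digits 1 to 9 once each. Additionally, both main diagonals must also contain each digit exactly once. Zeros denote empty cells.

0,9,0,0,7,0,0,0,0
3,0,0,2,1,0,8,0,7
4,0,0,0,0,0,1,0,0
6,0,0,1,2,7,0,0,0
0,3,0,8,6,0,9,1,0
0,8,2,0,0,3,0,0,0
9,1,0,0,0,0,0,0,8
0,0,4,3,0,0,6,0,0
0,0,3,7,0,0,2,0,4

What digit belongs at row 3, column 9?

row 2, column 2 = 5 (sole candidate).
row 2, column 3 = 6 (sole candidate).
row 4, column 2 = 4 (sole candidate).
row 7, column 3 = 5 (sole candidate).
row 7, column 5 = 4 (sole candidate).
row 7, column 7 = 7 (sole candidate).
row 7, column 8 = 3 (sole candidate).
row 8, column 2 = 2 (sole candidate).
row 8, column 8 = 9 (sole candidate).
row 9, column 1 = 8 (sole candidate).
row 9, column 2 = 6 (sole candidate).
row 9, column 8 = 5 (sole candidate).
row 1, column 1 = 2 (sole candidate).
row 1, column 9 = 3 (sole candidate).
row 2, column 8 = 4 (sole candidate).
row 3, column 2 = 7 (sole candidate).
row 3, column 3 = 8 (sole candidate).
row 4, column 3 = 9 (sole candidate).
row 4, column 8 = 8 (sole candidate).
row 4, column 9 = 5 (sole candidate).
row 5, column 3 = 7 (sole candidate).
row 5, column 9 = 2 (sole candidate).
row 6, column 4 = 9 (sole candidate).
row 6, column 5 = 5 (sole candidate).
row 6, column 7 = 4 (sole candidate).
row 6, column 9 = 6 (sole candidate).
row 7, column 4 = 6 (sole candidate).
row 7, column 6 = 2 (sole candidate).
row 8, column 1 = 7 (sole candidate).
row 8, column 5 = 8 (sole candidate).
row 8, column 9 = 1 (sole candidate).
row 9, column 5 = 9 (sole candidate).
row 9, column 6 = 1 (sole candidate).
row 1, column 3 = 1 (sole candidate).
row 1, column 7 = 5 (sole candidate).
row 1, column 8 = 6 (sole candidate).
row 2, column 6 = 9 (sole candidate).
row 3, column 4 = 5 (sole candidate).
row 3, column 5 = 3 (sole candidate).
row 3, column 6 = 6 (sole candidate).
row 3, column 8 = 2 (sole candidate).
row 3, column 9 = 9: row 3 has {1,2,3,4,5,6,7,8}; col 9 has {1,2,3,4,5,6,7,8}; box has {1,2,3,4,5,6,7,8} → only 9 remains.

9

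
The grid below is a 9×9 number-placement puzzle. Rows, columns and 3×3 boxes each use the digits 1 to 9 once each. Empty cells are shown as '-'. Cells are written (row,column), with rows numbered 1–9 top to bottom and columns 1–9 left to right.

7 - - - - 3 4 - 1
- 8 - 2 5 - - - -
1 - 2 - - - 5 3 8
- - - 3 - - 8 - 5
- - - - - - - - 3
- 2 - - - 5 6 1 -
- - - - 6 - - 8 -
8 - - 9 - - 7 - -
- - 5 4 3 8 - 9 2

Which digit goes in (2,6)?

1

(2,7) = 9 (sole candidate).
(5,7) = 2 (sole candidate).
(7,9) = 4 (sole candidate).
(8,9) = 6 (sole candidate).
(9,1) = 6 (sole candidate).
(9,7) = 1 (sole candidate).
(2,9) = 7 (sole candidate).
(6,9) = 9 (sole candidate).
(7,7) = 3 (sole candidate).
(8,8) = 5 (sole candidate).
(9,2) = 7 (sole candidate).
(2,8) = 6 (sole candidate).
(1,8) = 2 (sole candidate).
(1,2) = 5 (hidden single in row 1).
(2,6) = 1: in row 2, 1 can only go here (every other open cell in that row sees a 1).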